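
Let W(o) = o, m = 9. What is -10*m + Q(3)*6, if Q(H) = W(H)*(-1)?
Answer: -108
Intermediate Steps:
Q(H) = -H (Q(H) = H*(-1) = -H)
-10*m + Q(3)*6 = -10*9 - 1*3*6 = -90 - 3*6 = -90 - 18 = -108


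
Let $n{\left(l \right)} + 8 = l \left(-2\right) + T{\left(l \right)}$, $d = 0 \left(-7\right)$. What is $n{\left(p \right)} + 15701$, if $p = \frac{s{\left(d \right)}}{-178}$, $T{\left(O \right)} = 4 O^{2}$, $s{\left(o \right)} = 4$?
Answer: $\frac{124304625}{7921} \approx 15693.0$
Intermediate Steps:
$d = 0$
$p = - \frac{2}{89}$ ($p = \frac{4}{-178} = 4 \left(- \frac{1}{178}\right) = - \frac{2}{89} \approx -0.022472$)
$n{\left(l \right)} = -8 - 2 l + 4 l^{2}$ ($n{\left(l \right)} = -8 + \left(l \left(-2\right) + 4 l^{2}\right) = -8 + \left(- 2 l + 4 l^{2}\right) = -8 - 2 l + 4 l^{2}$)
$n{\left(p \right)} + 15701 = \left(-8 - - \frac{4}{89} + 4 \left(- \frac{2}{89}\right)^{2}\right) + 15701 = \left(-8 + \frac{4}{89} + 4 \cdot \frac{4}{7921}\right) + 15701 = \left(-8 + \frac{4}{89} + \frac{16}{7921}\right) + 15701 = - \frac{62996}{7921} + 15701 = \frac{124304625}{7921}$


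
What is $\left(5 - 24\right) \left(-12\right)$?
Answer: $228$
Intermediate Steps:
$\left(5 - 24\right) \left(-12\right) = \left(-19\right) \left(-12\right) = 228$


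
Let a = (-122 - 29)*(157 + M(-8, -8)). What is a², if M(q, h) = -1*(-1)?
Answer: 569204164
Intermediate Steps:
M(q, h) = 1
a = -23858 (a = (-122 - 29)*(157 + 1) = -151*158 = -23858)
a² = (-23858)² = 569204164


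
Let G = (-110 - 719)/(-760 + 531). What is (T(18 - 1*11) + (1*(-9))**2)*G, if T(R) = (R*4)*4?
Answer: 159997/229 ≈ 698.68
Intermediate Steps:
G = 829/229 (G = -829/(-229) = -829*(-1/229) = 829/229 ≈ 3.6201)
T(R) = 16*R (T(R) = (4*R)*4 = 16*R)
(T(18 - 1*11) + (1*(-9))**2)*G = (16*(18 - 1*11) + (1*(-9))**2)*(829/229) = (16*(18 - 11) + (-9)**2)*(829/229) = (16*7 + 81)*(829/229) = (112 + 81)*(829/229) = 193*(829/229) = 159997/229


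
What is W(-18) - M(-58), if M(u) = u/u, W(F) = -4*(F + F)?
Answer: 143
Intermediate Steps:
W(F) = -8*F
M(u) = 1
W(-18) - M(-58) = -8*(-18) - 1*1 = 144 - 1 = 143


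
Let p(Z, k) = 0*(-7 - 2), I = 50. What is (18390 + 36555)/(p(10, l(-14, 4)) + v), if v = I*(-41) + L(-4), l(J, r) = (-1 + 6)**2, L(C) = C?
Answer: -54945/2054 ≈ -26.750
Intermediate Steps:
l(J, r) = 25 (l(J, r) = 5**2 = 25)
v = -2054 (v = 50*(-41) - 4 = -2050 - 4 = -2054)
p(Z, k) = 0 (p(Z, k) = 0*(-9) = 0)
(18390 + 36555)/(p(10, l(-14, 4)) + v) = (18390 + 36555)/(0 - 2054) = 54945/(-2054) = 54945*(-1/2054) = -54945/2054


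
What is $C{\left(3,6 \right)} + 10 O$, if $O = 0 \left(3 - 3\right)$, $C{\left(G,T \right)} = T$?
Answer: $6$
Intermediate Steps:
$O = 0$ ($O = 0 \cdot 0 = 0$)
$C{\left(3,6 \right)} + 10 O = 6 + 10 \cdot 0 = 6 + 0 = 6$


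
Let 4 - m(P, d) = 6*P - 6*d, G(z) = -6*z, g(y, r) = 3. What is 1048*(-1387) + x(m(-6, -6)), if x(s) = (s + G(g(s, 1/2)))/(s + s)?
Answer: -5814311/4 ≈ -1.4536e+6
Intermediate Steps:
m(P, d) = 4 - 6*P + 6*d (m(P, d) = 4 - (6*P - 6*d) = 4 - (-6*d + 6*P) = 4 + (-6*P + 6*d) = 4 - 6*P + 6*d)
x(s) = (-18 + s)/(2*s) (x(s) = (s - 6*3)/(s + s) = (s - 18)/((2*s)) = (-18 + s)*(1/(2*s)) = (-18 + s)/(2*s))
1048*(-1387) + x(m(-6, -6)) = 1048*(-1387) + (-18 + (4 - 6*(-6) + 6*(-6)))/(2*(4 - 6*(-6) + 6*(-6))) = -1453576 + (-18 + (4 + 36 - 36))/(2*(4 + 36 - 36)) = -1453576 + (½)*(-18 + 4)/4 = -1453576 + (½)*(¼)*(-14) = -1453576 - 7/4 = -5814311/4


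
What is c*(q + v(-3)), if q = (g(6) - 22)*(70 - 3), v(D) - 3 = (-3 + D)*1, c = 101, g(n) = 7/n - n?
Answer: -1091305/6 ≈ -1.8188e+5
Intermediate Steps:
g(n) = -n + 7/n
v(D) = D (v(D) = 3 + (-3 + D)*1 = 3 + (-3 + D) = D)
q = -10787/6 (q = ((-1*6 + 7/6) - 22)*(70 - 3) = ((-6 + 7*(1/6)) - 22)*67 = ((-6 + 7/6) - 22)*67 = (-29/6 - 22)*67 = -161/6*67 = -10787/6 ≈ -1797.8)
c*(q + v(-3)) = 101*(-10787/6 - 3) = 101*(-10805/6) = -1091305/6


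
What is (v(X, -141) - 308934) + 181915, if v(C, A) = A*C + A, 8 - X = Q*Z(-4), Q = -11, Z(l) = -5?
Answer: -120533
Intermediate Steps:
X = -47 (X = 8 - (-11)*(-5) = 8 - 1*55 = 8 - 55 = -47)
v(C, A) = A + A*C
(v(X, -141) - 308934) + 181915 = (-141*(1 - 47) - 308934) + 181915 = (-141*(-46) - 308934) + 181915 = (6486 - 308934) + 181915 = -302448 + 181915 = -120533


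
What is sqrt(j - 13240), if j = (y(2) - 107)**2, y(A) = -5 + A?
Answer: 2*I*sqrt(285) ≈ 33.764*I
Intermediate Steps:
j = 12100 (j = ((-5 + 2) - 107)**2 = (-3 - 107)**2 = (-110)**2 = 12100)
sqrt(j - 13240) = sqrt(12100 - 13240) = sqrt(-1140) = 2*I*sqrt(285)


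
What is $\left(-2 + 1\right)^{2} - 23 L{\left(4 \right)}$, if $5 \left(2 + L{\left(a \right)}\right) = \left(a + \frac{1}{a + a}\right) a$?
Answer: $- \frac{289}{10} \approx -28.9$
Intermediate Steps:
$L{\left(a \right)} = -2 + \frac{a \left(a + \frac{1}{2 a}\right)}{5}$ ($L{\left(a \right)} = -2 + \frac{\left(a + \frac{1}{a + a}\right) a}{5} = -2 + \frac{\left(a + \frac{1}{2 a}\right) a}{5} = -2 + \frac{a \left(a + \frac{1}{2 a}\right)}{5}$)
$\left(-2 + 1\right)^{2} - 23 L{\left(4 \right)} = \left(-2 + 1\right)^{2} - 23 \left(- \frac{19}{10} + \frac{4^{2}}{5}\right) = \left(-1\right)^{2} - 23 \left(- \frac{19}{10} + \frac{1}{5} \cdot 16\right) = 1 - 23 \left(- \frac{19}{10} + \frac{16}{5}\right) = 1 - \frac{299}{10} = - \frac{289}{10}$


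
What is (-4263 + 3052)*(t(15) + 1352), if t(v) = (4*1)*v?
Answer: -1709932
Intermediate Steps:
t(v) = 4*v
(-4263 + 3052)*(t(15) + 1352) = (-4263 + 3052)*(4*15 + 1352) = -1211*(60 + 1352) = -1211*1412 = -1709932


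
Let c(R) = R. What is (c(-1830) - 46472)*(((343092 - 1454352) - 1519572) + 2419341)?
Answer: 10215438282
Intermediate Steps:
(c(-1830) - 46472)*(((343092 - 1454352) - 1519572) + 2419341) = (-1830 - 46472)*(((343092 - 1454352) - 1519572) + 2419341) = -48302*((-1111260 - 1519572) + 2419341) = -48302*(-2630832 + 2419341) = -48302*(-211491) = 10215438282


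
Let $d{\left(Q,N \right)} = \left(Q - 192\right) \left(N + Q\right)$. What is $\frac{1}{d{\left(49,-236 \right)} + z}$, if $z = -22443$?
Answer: $\frac{1}{4298} \approx 0.00023267$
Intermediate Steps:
$d{\left(Q,N \right)} = \left(-192 + Q\right) \left(N + Q\right)$
$\frac{1}{d{\left(49,-236 \right)} + z} = \frac{1}{\left(49^{2} - -45312 - 9408 - 11564\right) - 22443} = \frac{1}{\left(2401 + 45312 - 9408 - 11564\right) - 22443} = \frac{1}{26741 - 22443} = \frac{1}{4298}$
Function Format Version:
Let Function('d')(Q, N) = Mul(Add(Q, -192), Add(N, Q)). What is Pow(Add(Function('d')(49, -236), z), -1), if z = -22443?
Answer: Rational(1, 4298) ≈ 0.00023267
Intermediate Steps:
Function('d')(Q, N) = Mul(Add(-192, Q), Add(N, Q))
Pow(Add(Function('d')(49, -236), z), -1) = Pow(Add(Add(Pow(49, 2), Mul(-192, -236), Mul(-192, 49), Mul(-236, 49)), -22443), -1) = Pow(Add(Add(2401, 45312, -9408, -11564), -22443), -1) = Pow(Add(26741, -22443), -1) = Pow(4298, -1) = Rational(1, 4298)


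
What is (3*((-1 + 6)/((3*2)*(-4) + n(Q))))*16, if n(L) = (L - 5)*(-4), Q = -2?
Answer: 60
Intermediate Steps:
n(L) = 20 - 4*L (n(L) = (-5 + L)*(-4) = 20 - 4*L)
(3*((-1 + 6)/((3*2)*(-4) + n(Q))))*16 = (3*((-1 + 6)/((3*2)*(-4) + (20 - 4*(-2)))))*16 = (3*(5/(6*(-4) + (20 + 8))))*16 = (3*(5/(-24 + 28)))*16 = (3*(5/4))*16 = (15/4)*16 = 60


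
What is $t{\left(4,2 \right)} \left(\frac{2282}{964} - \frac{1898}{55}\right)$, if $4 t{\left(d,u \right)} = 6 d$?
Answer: $- \frac{2556243}{13255} \approx -192.85$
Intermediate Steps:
$t{\left(d,u \right)} = \frac{3 d}{2}$ ($t{\left(d,u \right)} = \frac{6 d}{4} = \frac{3 d}{2}$)
$t{\left(4,2 \right)} \left(\frac{2282}{964} - \frac{1898}{55}\right) = \frac{3}{2} \cdot 4 \left(\frac{2282}{964} - \frac{1898}{55}\right) = 6 \left(2282 \cdot \frac{1}{964} - \frac{1898}{55}\right) = 6 \left(\frac{1141}{482} - \frac{1898}{55}\right) = 6 \left(- \frac{852081}{26510}\right) = - \frac{2556243}{13255}$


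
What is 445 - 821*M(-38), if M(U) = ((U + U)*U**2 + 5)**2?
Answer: -9887014106896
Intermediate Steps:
M(U) = (5 + 2*U**3)**2 (M(U) = ((2*U)*U**2 + 5)**2 = (2*U**3 + 5)**2 = (5 + 2*U**3)**2)
445 - 821*M(-38) = 445 - 821*(5 + 2*(-38)**3)**2 = 445 - 821*(5 + 2*(-54872))**2 = 445 - 821*(5 - 109744)**2 = 445 - 821*(-109739)**2 = 445 - 821*12042648121 = 445 - 9887014107341 = -9887014106896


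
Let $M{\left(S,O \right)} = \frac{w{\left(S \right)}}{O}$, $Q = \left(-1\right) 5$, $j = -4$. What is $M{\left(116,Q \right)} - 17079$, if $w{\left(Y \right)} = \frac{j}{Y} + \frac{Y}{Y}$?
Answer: $- \frac{2476483}{145} \approx -17079.0$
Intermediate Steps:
$w{\left(Y \right)} = 1 - \frac{4}{Y}$ ($w{\left(Y \right)} = - \frac{4}{Y} + \frac{Y}{Y} = - \frac{4}{Y} + 1 = 1 - \frac{4}{Y}$)
$Q = -5$
$M{\left(S,O \right)} = \frac{-4 + S}{O S}$ ($M{\left(S,O \right)} = \frac{\frac{1}{S} \left(-4 + S\right)}{O} = \frac{-4 + S}{O S}$)
$M{\left(116,Q \right)} - 17079 = \frac{-4 + 116}{\left(-5\right) 116} - 17079 = \left(- \frac{1}{5}\right) \frac{1}{116} \cdot 112 - 17079 = - \frac{28}{145} - 17079 = - \frac{2476483}{145}$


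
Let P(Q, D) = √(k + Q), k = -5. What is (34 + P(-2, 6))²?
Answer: (34 + I*√7)² ≈ 1149.0 + 179.91*I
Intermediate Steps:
P(Q, D) = √(-5 + Q)
(34 + P(-2, 6))² = (34 + √(-5 - 2))² = (34 + √(-7))² = (34 + I*√7)²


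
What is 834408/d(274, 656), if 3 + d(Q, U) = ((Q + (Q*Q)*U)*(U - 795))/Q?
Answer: -15452/462677 ≈ -0.033397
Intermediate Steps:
d(Q, U) = -3 + (-795 + U)*(Q + U*Q²)/Q (d(Q, U) = -3 + ((Q + (Q*Q)*U)*(U - 795))/Q = -3 + ((Q + Q²*U)*(-795 + U))/Q = -3 + ((Q + U*Q²)*(-795 + U))/Q = -3 + ((-795 + U)*(Q + U*Q²))/Q = -3 + (-795 + U)*(Q + U*Q²)/Q)
834408/d(274, 656) = 834408/(-798 + 656 + 274*656² - 795*274*656) = 834408/(-798 + 656 + 274*430336 - 142896480) = 834408/(-798 + 656 + 117912064 - 142896480) = 834408/(-24984558) = 834408*(-1/24984558) = -15452/462677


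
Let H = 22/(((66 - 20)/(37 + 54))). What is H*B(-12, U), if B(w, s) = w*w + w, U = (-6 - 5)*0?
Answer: 132132/23 ≈ 5744.9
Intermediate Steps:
U = 0 (U = -11*0 = 0)
B(w, s) = w + w² (B(w, s) = w² + w = w + w²)
H = 1001/23 (H = 22/((46/91)) = 22/((46*(1/91))) = 22/(46/91) = 22*(91/46) = 1001/23 ≈ 43.522)
H*B(-12, U) = 1001*(-12*(1 - 12))/23 = 1001*(-12*(-11))/23 = (1001/23)*132 = 132132/23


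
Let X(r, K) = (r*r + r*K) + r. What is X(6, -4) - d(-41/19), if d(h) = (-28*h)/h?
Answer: 46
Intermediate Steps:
X(r, K) = r + r² + K*r (X(r, K) = (r² + K*r) + r = r + r² + K*r)
d(h) = -28
X(6, -4) - d(-41/19) = 6*(1 - 4 + 6) - 1*(-28) = 6*3 + 28 = 18 + 28 = 46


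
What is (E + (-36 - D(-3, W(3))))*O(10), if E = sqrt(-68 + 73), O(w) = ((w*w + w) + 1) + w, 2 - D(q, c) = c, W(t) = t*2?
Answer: -3872 + 121*sqrt(5) ≈ -3601.4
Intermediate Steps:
W(t) = 2*t
D(q, c) = 2 - c
O(w) = 1 + w**2 + 2*w (O(w) = ((w**2 + w) + 1) + w = ((w + w**2) + 1) + w = (1 + w + w**2) + w = 1 + w**2 + 2*w)
E = sqrt(5) ≈ 2.2361
(E + (-36 - D(-3, W(3))))*O(10) = (sqrt(5) + (-36 - (2 - 2*3)))*(1 + 10**2 + 2*10) = (sqrt(5) + (-36 - (2 - 1*6)))*(1 + 100 + 20) = (sqrt(5) + (-36 - (2 - 6)))*121 = (sqrt(5) + (-36 - 1*(-4)))*121 = (sqrt(5) + (-36 + 4))*121 = (sqrt(5) - 32)*121 = (-32 + sqrt(5))*121 = -3872 + 121*sqrt(5)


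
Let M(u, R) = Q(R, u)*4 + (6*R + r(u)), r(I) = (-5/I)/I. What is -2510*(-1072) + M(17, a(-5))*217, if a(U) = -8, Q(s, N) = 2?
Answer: 775108475/289 ≈ 2.6820e+6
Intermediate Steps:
r(I) = -5/I²
M(u, R) = 8 - 5/u² + 6*R (M(u, R) = 2*4 + (6*R - 5/u²) = 8 + (-5/u² + 6*R) = 8 - 5/u² + 6*R)
-2510*(-1072) + M(17, a(-5))*217 = -2510*(-1072) + (8 - 5/17² + 6*(-8))*217 = 2690720 + (8 - 5*1/289 - 48)*217 = 2690720 + (8 - 5/289 - 48)*217 = 2690720 - 11565/289*217 = 2690720 - 2509605/289 = 775108475/289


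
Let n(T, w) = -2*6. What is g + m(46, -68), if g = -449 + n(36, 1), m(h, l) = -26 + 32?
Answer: -455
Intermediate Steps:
m(h, l) = 6
n(T, w) = -12
g = -461 (g = -449 - 12 = -461)
g + m(46, -68) = -461 + 6 = -455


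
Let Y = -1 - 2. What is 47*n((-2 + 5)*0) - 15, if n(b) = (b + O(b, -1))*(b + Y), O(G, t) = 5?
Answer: -720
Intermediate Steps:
Y = -3
n(b) = (-3 + b)*(5 + b) (n(b) = (b + 5)*(b - 3) = (5 + b)*(-3 + b) = (-3 + b)*(5 + b))
47*n((-2 + 5)*0) - 15 = 47*(-15 + ((-2 + 5)*0)² + 2*((-2 + 5)*0)) - 15 = 47*(-15 + (3*0)² + 2*(3*0)) - 15 = 47*(-15 + 0² + 2*0) - 15 = 47*(-15 + 0 + 0) - 15 = 47*(-15) - 15 = -705 - 15 = -720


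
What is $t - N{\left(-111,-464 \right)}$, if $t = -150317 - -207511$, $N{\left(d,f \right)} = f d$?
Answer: $5690$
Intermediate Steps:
$N{\left(d,f \right)} = d f$
$t = 57194$ ($t = -150317 + 207511 = 57194$)
$t - N{\left(-111,-464 \right)} = 57194 - \left(-111\right) \left(-464\right) = 57194 - 51504 = 5690$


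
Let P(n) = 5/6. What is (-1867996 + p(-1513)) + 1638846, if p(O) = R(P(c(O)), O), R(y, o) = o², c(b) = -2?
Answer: 2060019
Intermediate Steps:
P(n) = ⅚ (P(n) = 5*(⅙) = ⅚)
p(O) = O²
(-1867996 + p(-1513)) + 1638846 = (-1867996 + (-1513)²) + 1638846 = (-1867996 + 2289169) + 1638846 = 421173 + 1638846 = 2060019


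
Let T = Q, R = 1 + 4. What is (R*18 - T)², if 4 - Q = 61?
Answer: 21609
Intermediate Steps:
Q = -57 (Q = 4 - 1*61 = 4 - 61 = -57)
R = 5
T = -57
(R*18 - T)² = (5*18 - 1*(-57))² = (90 + 57)² = 147² = 21609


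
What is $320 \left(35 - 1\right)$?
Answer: $10880$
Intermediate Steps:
$320 \left(35 - 1\right) = 320 \cdot 34 = 10880$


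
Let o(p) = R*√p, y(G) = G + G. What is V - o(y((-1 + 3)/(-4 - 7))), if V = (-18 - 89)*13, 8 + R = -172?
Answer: -1391 + 360*I*√11/11 ≈ -1391.0 + 108.54*I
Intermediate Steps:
R = -180 (R = -8 - 172 = -180)
y(G) = 2*G
o(p) = -180*√p
V = -1391 (V = -107*13 = -1391)
V - o(y((-1 + 3)/(-4 - 7))) = -1391 - (-180)*√(2*((-1 + 3)/(-4 - 7))) = -1391 - (-180)*√(2*(2/(-11))) = -1391 - (-180)*√(2*(2*(-1/11))) = -1391 - (-180)*√(2*(-2/11)) = -1391 - (-180)*√(-4/11) = -1391 - (-180)*2*I*√11/11 = -1391 - (-360)*I*√11/11 = -1391 + 360*I*√11/11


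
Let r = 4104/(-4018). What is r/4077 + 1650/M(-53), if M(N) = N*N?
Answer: 500328866/852135431 ≈ 0.58715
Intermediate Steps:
M(N) = N**2
r = -2052/2009 (r = 4104*(-1/4018) = -2052/2009 ≈ -1.0214)
r/4077 + 1650/M(-53) = -2052/2009/4077 + 1650/((-53)**2) = -2052/2009*1/4077 + 1650/2809 = -76/303359 + 1650*(1/2809) = -76/303359 + 1650/2809 = 500328866/852135431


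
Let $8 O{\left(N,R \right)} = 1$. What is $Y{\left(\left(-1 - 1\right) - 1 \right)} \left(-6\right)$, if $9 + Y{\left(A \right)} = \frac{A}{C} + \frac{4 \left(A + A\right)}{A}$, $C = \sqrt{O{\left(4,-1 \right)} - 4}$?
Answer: $6 - \frac{36 i \sqrt{62}}{31} \approx 6.0 - 9.144 i$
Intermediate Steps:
$O{\left(N,R \right)} = \frac{1}{8}$ ($O{\left(N,R \right)} = \frac{1}{8} \cdot 1 = \frac{1}{8}$)
$C = \frac{i \sqrt{62}}{4}$ ($C = \sqrt{\frac{1}{8} - 4} = \sqrt{- \frac{31}{8}} = \frac{i \sqrt{62}}{4} \approx 1.9685 i$)
$Y{\left(A \right)} = -1 - \frac{2 i A \sqrt{62}}{31}$ ($Y{\left(A \right)} = -9 + \left(\frac{A}{\frac{1}{4} i \sqrt{62}} + \frac{4 \left(A + A\right)}{A}\right) = -9 + \left(A \left(- \frac{2 i \sqrt{62}}{31}\right) + \frac{4 \cdot 2 A}{A}\right) = -9 - \left(- \frac{8 A}{A} + \frac{2 i A \sqrt{62}}{31}\right) = -9 - \left(-8 + \frac{2 i A \sqrt{62}}{31}\right) = -1 - \frac{2 i A \sqrt{62}}{31}$)
$Y{\left(\left(-1 - 1\right) - 1 \right)} \left(-6\right) = \left(-1 - \frac{2 i \left(\left(-1 - 1\right) - 1\right) \sqrt{62}}{31}\right) \left(-6\right) = \left(-1 - \frac{2 i \left(-2 - 1\right) \sqrt{62}}{31}\right) \left(-6\right) = \left(-1 - \frac{2}{31} i \left(-3\right) \sqrt{62}\right) \left(-6\right) = \left(-1 + \frac{6 i \sqrt{62}}{31}\right) \left(-6\right) = 6 - \frac{36 i \sqrt{62}}{31}$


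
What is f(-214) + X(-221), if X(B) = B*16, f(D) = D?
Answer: -3750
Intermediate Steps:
X(B) = 16*B
f(-214) + X(-221) = -214 + 16*(-221) = -214 - 3536 = -3750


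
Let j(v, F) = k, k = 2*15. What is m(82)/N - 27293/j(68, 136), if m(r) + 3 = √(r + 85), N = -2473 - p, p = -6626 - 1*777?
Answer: -6727729/7395 + √167/4930 ≈ -909.76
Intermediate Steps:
p = -7403 (p = -6626 - 777 = -7403)
N = 4930 (N = -2473 - 1*(-7403) = -2473 + 7403 = 4930)
k = 30
m(r) = -3 + √(85 + r) (m(r) = -3 + √(r + 85) = -3 + √(85 + r))
j(v, F) = 30
m(82)/N - 27293/j(68, 136) = (-3 + √(85 + 82))/4930 - 27293/30 = (-3 + √167)*(1/4930) - 27293*1/30 = (-3/4930 + √167/4930) - 27293/30 = -6727729/7395 + √167/4930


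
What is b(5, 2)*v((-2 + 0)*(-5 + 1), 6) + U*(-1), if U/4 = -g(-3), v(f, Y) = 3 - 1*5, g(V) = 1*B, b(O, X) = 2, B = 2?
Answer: 4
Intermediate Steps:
g(V) = 2 (g(V) = 1*2 = 2)
v(f, Y) = -2 (v(f, Y) = 3 - 5 = -2)
U = -8 (U = 4*(-1*2) = 4*(-2) = -8)
b(5, 2)*v((-2 + 0)*(-5 + 1), 6) + U*(-1) = 2*(-2) - 8*(-1) = -4 + 8 = 4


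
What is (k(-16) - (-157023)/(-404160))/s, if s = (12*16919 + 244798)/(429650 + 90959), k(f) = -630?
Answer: -44213209218069/60331118720 ≈ -732.84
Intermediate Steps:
s = 447826/520609 (s = (203028 + 244798)/520609 = 447826*(1/520609) = 447826/520609 ≈ 0.86020)
(k(-16) - (-157023)/(-404160))/s = (-630 - (-157023)/(-404160))/(447826/520609) = (-630 - (-157023)*(-1)/404160)*(520609/447826) = (-630 - 1*52341/134720)*(520609/447826) = (-630 - 52341/134720)*(520609/447826) = -84925941/134720*520609/447826 = -44213209218069/60331118720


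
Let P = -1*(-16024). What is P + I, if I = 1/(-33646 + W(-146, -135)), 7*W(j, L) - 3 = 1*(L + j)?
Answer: 3778459193/235800 ≈ 16024.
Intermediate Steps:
W(j, L) = 3/7 + L/7 + j/7 (W(j, L) = 3/7 + (1*(L + j))/7 = 3/7 + (L + j)/7 = 3/7 + (L/7 + j/7) = 3/7 + L/7 + j/7)
I = -7/235800 (I = 1/(-33646 + (3/7 + (⅐)*(-135) + (⅐)*(-146))) = 1/(-33646 + (3/7 - 135/7 - 146/7)) = 1/(-33646 - 278/7) = 1/(-235800/7) = -7/235800 ≈ -2.9686e-5)
P = 16024
P + I = 16024 - 7/235800 = 3778459193/235800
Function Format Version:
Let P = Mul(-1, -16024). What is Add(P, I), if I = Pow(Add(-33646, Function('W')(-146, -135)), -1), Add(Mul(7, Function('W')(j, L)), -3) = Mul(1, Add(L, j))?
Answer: Rational(3778459193, 235800) ≈ 16024.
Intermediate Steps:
Function('W')(j, L) = Add(Rational(3, 7), Mul(Rational(1, 7), L), Mul(Rational(1, 7), j)) (Function('W')(j, L) = Add(Rational(3, 7), Mul(Rational(1, 7), Mul(1, Add(L, j)))) = Add(Rational(3, 7), Mul(Rational(1, 7), Add(L, j))) = Add(Rational(3, 7), Add(Mul(Rational(1, 7), L), Mul(Rational(1, 7), j))) = Add(Rational(3, 7), Mul(Rational(1, 7), L), Mul(Rational(1, 7), j)))
I = Rational(-7, 235800) (I = Pow(Add(-33646, Add(Rational(3, 7), Mul(Rational(1, 7), -135), Mul(Rational(1, 7), -146))), -1) = Pow(Add(-33646, Add(Rational(3, 7), Rational(-135, 7), Rational(-146, 7))), -1) = Pow(Add(-33646, Rational(-278, 7)), -1) = Pow(Rational(-235800, 7), -1) = Rational(-7, 235800) ≈ -2.9686e-5)
P = 16024
Add(P, I) = Add(16024, Rational(-7, 235800)) = Rational(3778459193, 235800)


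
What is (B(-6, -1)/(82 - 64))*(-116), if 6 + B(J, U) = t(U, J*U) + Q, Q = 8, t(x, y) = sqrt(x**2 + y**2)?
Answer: -116/9 - 58*sqrt(37)/9 ≈ -52.089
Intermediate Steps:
B(J, U) = 2 + sqrt(U**2 + J**2*U**2) (B(J, U) = -6 + (sqrt(U**2 + (J*U)**2) + 8) = -6 + (sqrt(U**2 + J**2*U**2) + 8) = -6 + (8 + sqrt(U**2 + J**2*U**2)) = 2 + sqrt(U**2 + J**2*U**2))
(B(-6, -1)/(82 - 64))*(-116) = ((2 + sqrt((-1)**2*(1 + (-6)**2)))/(82 - 64))*(-116) = ((2 + sqrt(1*(1 + 36)))/18)*(-116) = ((2 + sqrt(1*37))*(1/18))*(-116) = ((2 + sqrt(37))*(1/18))*(-116) = (1/9 + sqrt(37)/18)*(-116) = -116/9 - 58*sqrt(37)/9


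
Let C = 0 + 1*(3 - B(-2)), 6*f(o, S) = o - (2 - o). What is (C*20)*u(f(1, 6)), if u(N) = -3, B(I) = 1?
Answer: -120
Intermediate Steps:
f(o, S) = -1/3 + o/3 (f(o, S) = (o - (2 - o))/6 = (o + (-2 + o))/6 = (-2 + 2*o)/6 = -1/3 + o/3)
C = 2 (C = 0 + 1*(3 - 1*1) = 0 + 1*(3 - 1) = 0 + 1*2 = 0 + 2 = 2)
(C*20)*u(f(1, 6)) = (2*20)*(-3) = 40*(-3) = -120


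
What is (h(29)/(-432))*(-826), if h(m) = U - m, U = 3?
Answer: -5369/108 ≈ -49.713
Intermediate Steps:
h(m) = 3 - m
(h(29)/(-432))*(-826) = ((3 - 1*29)/(-432))*(-826) = ((3 - 29)*(-1/432))*(-826) = -26*(-1/432)*(-826) = (13/216)*(-826) = -5369/108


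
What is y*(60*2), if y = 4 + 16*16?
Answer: 31200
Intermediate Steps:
y = 260 (y = 4 + 256 = 260)
y*(60*2) = 260*(60*2) = 260*120 = 31200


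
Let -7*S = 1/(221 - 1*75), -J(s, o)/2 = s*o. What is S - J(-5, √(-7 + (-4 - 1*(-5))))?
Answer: -1/1022 - 10*I*√6 ≈ -0.00097847 - 24.495*I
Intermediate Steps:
J(s, o) = -2*o*s (J(s, o) = -2*s*o = -2*o*s)
S = -1/1022 (S = -1/(7*(221 - 1*75)) = -1/(7*(221 - 75)) = -⅐/146 = -⅐*1/146 = -1/1022 ≈ -0.00097847)
S - J(-5, √(-7 + (-4 - 1*(-5)))) = -1/1022 - (-2)*√(-7 + (-4 - 1*(-5)))*(-5) = -1/1022 - (-2)*√(-7 + (-4 + 5))*(-5) = -1/1022 - (-2)*√(-7 + 1)*(-5) = -1/1022 - (-2)*√(-6)*(-5) = -1/1022 - (-2)*I*√6*(-5) = -1/1022 - 10*I*√6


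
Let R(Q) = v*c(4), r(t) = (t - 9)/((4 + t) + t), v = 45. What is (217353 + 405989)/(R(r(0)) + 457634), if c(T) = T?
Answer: 311671/228907 ≈ 1.3616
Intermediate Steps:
r(t) = (-9 + t)/(4 + 2*t)
R(Q) = 180 (R(Q) = 45*4 = 180)
(217353 + 405989)/(R(r(0)) + 457634) = (217353 + 405989)/(180 + 457634) = 623342/457814 = 623342*(1/457814) = 311671/228907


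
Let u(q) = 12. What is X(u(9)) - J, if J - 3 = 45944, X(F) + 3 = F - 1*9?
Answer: -45947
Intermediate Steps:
X(F) = -12 + F (X(F) = -3 + (F - 1*9) = -3 + (F - 9) = -3 + (-9 + F) = -12 + F)
J = 45947 (J = 3 + 45944 = 45947)
X(u(9)) - J = (-12 + 12) - 1*45947 = 0 - 45947 = -45947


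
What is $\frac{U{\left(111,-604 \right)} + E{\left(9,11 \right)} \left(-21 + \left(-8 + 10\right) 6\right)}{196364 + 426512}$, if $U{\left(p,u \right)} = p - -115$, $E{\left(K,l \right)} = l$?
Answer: $\frac{127}{622876} \approx 0.00020389$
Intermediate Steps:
$U{\left(p,u \right)} = 115 + p$ ($U{\left(p,u \right)} = p + 115 = 115 + p$)
$\frac{U{\left(111,-604 \right)} + E{\left(9,11 \right)} \left(-21 + \left(-8 + 10\right) 6\right)}{196364 + 426512} = \frac{\left(115 + 111\right) + 11 \left(-21 + \left(-8 + 10\right) 6\right)}{196364 + 426512} = \frac{226 + 11 \left(-21 + 2 \cdot 6\right)}{622876} = \left(226 + 11 \left(-21 + 12\right)\right) \frac{1}{622876} = \left(226 + 11 \left(-9\right)\right) \frac{1}{622876} = \left(226 - 99\right) \frac{1}{622876} = 127 \cdot \frac{1}{622876} = \frac{127}{622876}$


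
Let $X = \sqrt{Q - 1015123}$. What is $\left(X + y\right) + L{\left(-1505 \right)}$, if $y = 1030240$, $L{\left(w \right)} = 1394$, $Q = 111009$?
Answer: $1031634 + i \sqrt{904114} \approx 1.0316 \cdot 10^{6} + 950.85 i$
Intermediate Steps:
$X = i \sqrt{904114}$ ($X = \sqrt{111009 - 1015123} = \sqrt{-904114} = i \sqrt{904114} \approx 950.85 i$)
$\left(X + y\right) + L{\left(-1505 \right)} = \left(i \sqrt{904114} + 1030240\right) + 1394 = \left(1030240 + i \sqrt{904114}\right) + 1394 = 1031634 + i \sqrt{904114}$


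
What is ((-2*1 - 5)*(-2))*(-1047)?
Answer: -14658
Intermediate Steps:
((-2*1 - 5)*(-2))*(-1047) = ((-2 - 5)*(-2))*(-1047) = -7*(-2)*(-1047) = 14*(-1047) = -14658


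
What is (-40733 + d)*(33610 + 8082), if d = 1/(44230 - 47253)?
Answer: -5133780275120/3023 ≈ -1.6982e+9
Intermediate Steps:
d = -1/3023 (d = 1/(-3023) = -1/3023 ≈ -0.00033080)
(-40733 + d)*(33610 + 8082) = (-40733 - 1/3023)*(33610 + 8082) = -123135860/3023*41692 = -5133780275120/3023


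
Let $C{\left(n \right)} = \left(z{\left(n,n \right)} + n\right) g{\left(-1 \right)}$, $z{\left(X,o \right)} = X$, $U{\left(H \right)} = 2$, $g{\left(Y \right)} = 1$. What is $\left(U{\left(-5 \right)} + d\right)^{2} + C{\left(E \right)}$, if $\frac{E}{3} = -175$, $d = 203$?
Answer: $40975$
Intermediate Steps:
$E = -525$ ($E = 3 \left(-175\right) = -525$)
$C{\left(n \right)} = 2 n$ ($C{\left(n \right)} = \left(n + n\right) 1 = 2 n 1 = 2 n$)
$\left(U{\left(-5 \right)} + d\right)^{2} + C{\left(E \right)} = \left(2 + 203\right)^{2} + 2 \left(-525\right) = 205^{2} - 1050 = 42025 - 1050 = 40975$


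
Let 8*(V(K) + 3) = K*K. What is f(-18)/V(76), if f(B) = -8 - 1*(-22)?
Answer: 14/719 ≈ 0.019471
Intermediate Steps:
V(K) = -3 + K²/8 (V(K) = -3 + (K*K)/8 = -3 + K²/8)
f(B) = 14 (f(B) = -8 + 22 = 14)
f(-18)/V(76) = 14/(-3 + (⅛)*76²) = 14/(-3 + (⅛)*5776) = 14/(-3 + 722) = 14/719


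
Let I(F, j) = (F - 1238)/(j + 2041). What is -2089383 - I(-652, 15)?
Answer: -2147884779/1028 ≈ -2.0894e+6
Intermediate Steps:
I(F, j) = (-1238 + F)/(2041 + j)
-2089383 - I(-652, 15) = -2089383 - (-1238 - 652)/(2041 + 15) = -2089383 - (-1890)/2056 = -2089383 - 1*(-945/1028) = -2089383 + 945/1028 = -2147884779/1028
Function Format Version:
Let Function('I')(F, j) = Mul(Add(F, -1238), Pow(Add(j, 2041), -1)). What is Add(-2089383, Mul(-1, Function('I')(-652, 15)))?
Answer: Rational(-2147884779, 1028) ≈ -2.0894e+6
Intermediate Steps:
Function('I')(F, j) = Mul(Pow(Add(2041, j), -1), Add(-1238, F)) (Function('I')(F, j) = Mul(Add(-1238, F), Pow(Add(2041, j), -1)) = Mul(Pow(Add(2041, j), -1), Add(-1238, F)))
Add(-2089383, Mul(-1, Function('I')(-652, 15))) = Add(-2089383, Mul(-1, Mul(Pow(Add(2041, 15), -1), Add(-1238, -652)))) = Add(-2089383, Mul(-1, Mul(Pow(2056, -1), -1890))) = Add(-2089383, Mul(-1, Mul(Rational(1, 2056), -1890))) = Add(-2089383, Mul(-1, Rational(-945, 1028))) = Add(-2089383, Rational(945, 1028)) = Rational(-2147884779, 1028)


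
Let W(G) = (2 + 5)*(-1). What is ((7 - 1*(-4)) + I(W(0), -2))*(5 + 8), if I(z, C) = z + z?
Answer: -39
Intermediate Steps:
W(G) = -7 (W(G) = 7*(-1) = -7)
I(z, C) = 2*z
((7 - 1*(-4)) + I(W(0), -2))*(5 + 8) = ((7 - 1*(-4)) + 2*(-7))*(5 + 8) = ((7 + 4) - 14)*13 = (11 - 14)*13 = -3*13 = -39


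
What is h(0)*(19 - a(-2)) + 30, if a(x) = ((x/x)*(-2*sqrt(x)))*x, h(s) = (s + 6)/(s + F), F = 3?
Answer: 68 - 8*I*sqrt(2) ≈ 68.0 - 11.314*I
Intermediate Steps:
h(s) = (6 + s)/(3 + s) (h(s) = (s + 6)/(s + 3) = (6 + s)/(3 + s))
a(x) = -2*x**(3/2) (a(x) = (1*(-2*sqrt(x)))*x = (-2*sqrt(x))*x = -2*x**(3/2))
h(0)*(19 - a(-2)) + 30 = ((6 + 0)/(3 + 0))*(19 - (-2)*(-2)**(3/2)) + 30 = (6/3)*(19 - (-2)*(-2*I*sqrt(2))) + 30 = ((1/3)*6)*(19 - 4*I*sqrt(2)) + 30 = 2*(19 - 4*I*sqrt(2)) + 30 = (38 - 8*I*sqrt(2)) + 30 = 68 - 8*I*sqrt(2)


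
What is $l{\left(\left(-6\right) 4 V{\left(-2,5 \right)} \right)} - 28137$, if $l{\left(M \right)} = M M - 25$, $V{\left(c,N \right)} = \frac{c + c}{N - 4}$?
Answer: $-18946$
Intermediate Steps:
$V{\left(c,N \right)} = \frac{2 c}{-4 + N}$
$l{\left(M \right)} = -25 + M^{2}$ ($l{\left(M \right)} = M^{2} - 25 = -25 + M^{2}$)
$l{\left(\left(-6\right) 4 V{\left(-2,5 \right)} \right)} - 28137 = \left(-25 + \left(\left(-6\right) 4 \cdot 2 \left(-2\right) \frac{1}{-4 + 5}\right)^{2}\right) - 28137 = \left(-25 + \left(- 24 \cdot 2 \left(-2\right) 1^{-1}\right)^{2}\right) - 28137 = \left(-25 + \left(- 24 \cdot 2 \left(-2\right) 1\right)^{2}\right) - 28137 = \left(-25 + \left(\left(-24\right) \left(-4\right)\right)^{2}\right) - 28137 = \left(-25 + 96^{2}\right) - 28137 = \left(-25 + 9216\right) - 28137 = 9191 - 28137 = -18946$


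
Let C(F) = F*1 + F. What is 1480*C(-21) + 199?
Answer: -61961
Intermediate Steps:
C(F) = 2*F (C(F) = F + F = 2*F)
1480*C(-21) + 199 = 1480*(2*(-21)) + 199 = 1480*(-42) + 199 = -62160 + 199 = -61961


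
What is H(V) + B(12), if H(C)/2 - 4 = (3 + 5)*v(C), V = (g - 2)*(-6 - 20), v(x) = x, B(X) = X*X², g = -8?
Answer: 5896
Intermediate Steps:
B(X) = X³
V = 260 (V = (-8 - 2)*(-6 - 20) = -10*(-26) = 260)
H(C) = 8 + 16*C (H(C) = 8 + 2*((3 + 5)*C) = 8 + 2*(8*C) = 8 + 16*C)
H(V) + B(12) = (8 + 16*260) + 12³ = (8 + 4160) + 1728 = 4168 + 1728 = 5896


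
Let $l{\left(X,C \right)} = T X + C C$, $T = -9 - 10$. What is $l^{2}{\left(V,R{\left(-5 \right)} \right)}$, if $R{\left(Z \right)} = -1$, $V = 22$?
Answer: $173889$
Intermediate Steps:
$T = -19$
$l{\left(X,C \right)} = C^{2} - 19 X$ ($l{\left(X,C \right)} = - 19 X + C C = - 19 X + C^{2} = C^{2} - 19 X$)
$l^{2}{\left(V,R{\left(-5 \right)} \right)} = \left(\left(-1\right)^{2} - 418\right)^{2} = \left(1 - 418\right)^{2} = \left(-417\right)^{2} = 173889$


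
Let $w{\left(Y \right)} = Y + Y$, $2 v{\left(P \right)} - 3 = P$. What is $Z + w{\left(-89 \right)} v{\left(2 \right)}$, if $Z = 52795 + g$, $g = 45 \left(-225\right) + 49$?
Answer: $42274$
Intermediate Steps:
$v{\left(P \right)} = \frac{3}{2} + \frac{P}{2}$
$w{\left(Y \right)} = 2 Y$
$g = -10076$ ($g = -10125 + 49 = -10076$)
$Z = 42719$ ($Z = 52795 - 10076 = 42719$)
$Z + w{\left(-89 \right)} v{\left(2 \right)} = 42719 + 2 \left(-89\right) \left(\frac{3}{2} + \frac{1}{2} \cdot 2\right) = 42719 - 178 \left(\frac{3}{2} + 1\right) = 42719 - 445 = 42274$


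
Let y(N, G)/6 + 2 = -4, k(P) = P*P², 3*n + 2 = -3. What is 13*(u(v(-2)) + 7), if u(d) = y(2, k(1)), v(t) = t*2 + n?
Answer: -377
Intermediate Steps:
n = -5/3 (n = -⅔ + (⅓)*(-3) = -⅔ - 1 = -5/3 ≈ -1.6667)
k(P) = P³
v(t) = -5/3 + 2*t (v(t) = t*2 - 5/3 = 2*t - 5/3 = -5/3 + 2*t)
y(N, G) = -36 (y(N, G) = -12 + 6*(-4) = -12 - 24 = -36)
u(d) = -36
13*(u(v(-2)) + 7) = 13*(-36 + 7) = 13*(-29) = -377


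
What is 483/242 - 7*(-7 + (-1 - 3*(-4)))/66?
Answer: 1141/726 ≈ 1.5716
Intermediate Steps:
483/242 - 7*(-7 + (-1 - 3*(-4)))/66 = 483*(1/242) - 7*(-7 + (-1 + 12))*(1/66) = 483/242 - 7*(-7 + 11)*(1/66) = 483/242 - 7*4*(1/66) = 483/242 - 28*1/66 = 483/242 - 14/33 = 1141/726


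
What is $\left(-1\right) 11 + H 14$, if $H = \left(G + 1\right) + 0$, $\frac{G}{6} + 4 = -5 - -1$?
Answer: $-669$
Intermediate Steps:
$G = -48$ ($G = -24 + 6 \left(-5 - -1\right) = -24 + 6 \left(-5 + 1\right) = -24 + 6 \left(-4\right) = -24 - 24 = -48$)
$H = -47$ ($H = \left(-48 + 1\right) + 0 = -47 + 0 = -47$)
$\left(-1\right) 11 + H 14 = \left(-1\right) 11 - 658 = -11 - 658 = -669$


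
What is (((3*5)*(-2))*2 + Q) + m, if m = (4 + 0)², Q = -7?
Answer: -51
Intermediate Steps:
m = 16 (m = 4² = 16)
(((3*5)*(-2))*2 + Q) + m = (((3*5)*(-2))*2 - 7) + 16 = ((15*(-2))*2 - 7) + 16 = (-30*2 - 7) + 16 = (-60 - 7) + 16 = -67 + 16 = -51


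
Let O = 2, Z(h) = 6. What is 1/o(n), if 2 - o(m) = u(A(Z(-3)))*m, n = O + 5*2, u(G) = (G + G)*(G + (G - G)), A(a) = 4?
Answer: -1/382 ≈ -0.0026178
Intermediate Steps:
u(G) = 2*G**2 (u(G) = (2*G)*(G + 0) = (2*G)*G = 2*G**2)
n = 12 (n = 2 + 5*2 = 2 + 10 = 12)
o(m) = 2 - 32*m (o(m) = 2 - 2*4**2*m = 2 - 2*16*m = 2 - 32*m)
1/o(n) = 1/(2 - 32*12) = 1/(2 - 384) = 1/(-382) = -1/382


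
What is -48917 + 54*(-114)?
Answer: -55073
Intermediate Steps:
-48917 + 54*(-114) = -48917 - 6156 = -55073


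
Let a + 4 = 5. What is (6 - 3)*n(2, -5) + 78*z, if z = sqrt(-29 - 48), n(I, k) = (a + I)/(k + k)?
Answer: -9/10 + 78*I*sqrt(77) ≈ -0.9 + 684.45*I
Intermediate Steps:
a = 1 (a = -4 + 5 = 1)
n(I, k) = (1 + I)/(2*k) (n(I, k) = (1 + I)/(k + k) = (1 + I)/((2*k)) = (1 + I)*(1/(2*k)) = (1 + I)/(2*k))
z = I*sqrt(77) (z = sqrt(-77) = I*sqrt(77) ≈ 8.775*I)
(6 - 3)*n(2, -5) + 78*z = (6 - 3)*((1/2)*(1 + 2)/(-5)) + 78*(I*sqrt(77)) = 3*((1/2)*(-1/5)*3) + 78*I*sqrt(77) = 3*(-3/10) + 78*I*sqrt(77) = -9/10 + 78*I*sqrt(77)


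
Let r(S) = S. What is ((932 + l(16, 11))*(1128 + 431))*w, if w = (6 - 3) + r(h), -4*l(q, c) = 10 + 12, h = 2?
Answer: 14444135/2 ≈ 7.2221e+6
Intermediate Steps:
l(q, c) = -11/2 (l(q, c) = -(10 + 12)/4 = -¼*22 = -11/2)
w = 5 (w = (6 - 3) + 2 = 3 + 2 = 5)
((932 + l(16, 11))*(1128 + 431))*w = ((932 - 11/2)*(1128 + 431))*5 = ((1853/2)*1559)*5 = (2888827/2)*5 = 14444135/2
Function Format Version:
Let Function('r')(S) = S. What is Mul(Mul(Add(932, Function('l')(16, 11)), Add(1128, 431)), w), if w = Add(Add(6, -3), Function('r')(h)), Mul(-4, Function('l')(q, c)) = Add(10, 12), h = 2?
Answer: Rational(14444135, 2) ≈ 7.2221e+6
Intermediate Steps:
Function('l')(q, c) = Rational(-11, 2) (Function('l')(q, c) = Mul(Rational(-1, 4), Add(10, 12)) = Mul(Rational(-1, 4), 22) = Rational(-11, 2))
w = 5 (w = Add(Add(6, -3), 2) = Add(3, 2) = 5)
Mul(Mul(Add(932, Function('l')(16, 11)), Add(1128, 431)), w) = Mul(Mul(Add(932, Rational(-11, 2)), Add(1128, 431)), 5) = Mul(Mul(Rational(1853, 2), 1559), 5) = Mul(Rational(2888827, 2), 5) = Rational(14444135, 2)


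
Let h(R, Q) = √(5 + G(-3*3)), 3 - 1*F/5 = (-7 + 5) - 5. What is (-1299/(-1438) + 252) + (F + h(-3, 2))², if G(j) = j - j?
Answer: 3965865/1438 + 100*√5 ≈ 2981.5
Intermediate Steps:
G(j) = 0
F = 50 (F = 15 - 5*((-7 + 5) - 5) = 15 - 5*(-2 - 5) = 15 - 5*(-7) = 15 + 35 = 50)
h(R, Q) = √5 (h(R, Q) = √(5 + 0) = √5)
(-1299/(-1438) + 252) + (F + h(-3, 2))² = (-1299/(-1438) + 252) + (50 + √5)² = (-1299*(-1/1438) + 252) + (50 + √5)² = (1299/1438 + 252) + (50 + √5)² = 363675/1438 + (50 + √5)²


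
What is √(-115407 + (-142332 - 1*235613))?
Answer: 2*I*√123338 ≈ 702.39*I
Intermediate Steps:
√(-115407 + (-142332 - 1*235613)) = √(-115407 + (-142332 - 235613)) = √(-115407 - 377945) = √(-493352) = 2*I*√123338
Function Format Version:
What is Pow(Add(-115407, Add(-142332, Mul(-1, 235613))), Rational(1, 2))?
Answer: Mul(2, I, Pow(123338, Rational(1, 2))) ≈ Mul(702.39, I)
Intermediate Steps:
Pow(Add(-115407, Add(-142332, Mul(-1, 235613))), Rational(1, 2)) = Pow(Add(-115407, Add(-142332, -235613)), Rational(1, 2)) = Pow(Add(-115407, -377945), Rational(1, 2)) = Pow(-493352, Rational(1, 2)) = Mul(2, I, Pow(123338, Rational(1, 2)))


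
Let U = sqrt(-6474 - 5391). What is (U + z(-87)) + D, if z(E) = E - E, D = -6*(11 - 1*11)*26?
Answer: I*sqrt(11865) ≈ 108.93*I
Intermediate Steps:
D = 0 (D = -6*(11 - 11)*26 = -6*0*26 = 0*26 = 0)
U = I*sqrt(11865) (U = sqrt(-11865) = I*sqrt(11865) ≈ 108.93*I)
z(E) = 0
(U + z(-87)) + D = (I*sqrt(11865) + 0) + 0 = I*sqrt(11865) + 0 = I*sqrt(11865)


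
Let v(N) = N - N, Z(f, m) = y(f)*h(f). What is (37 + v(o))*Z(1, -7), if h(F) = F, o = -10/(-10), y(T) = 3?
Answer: 111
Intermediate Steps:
o = 1 (o = -10*(-⅒) = 1)
Z(f, m) = 3*f
v(N) = 0
(37 + v(o))*Z(1, -7) = (37 + 0)*(3*1) = 37*3 = 111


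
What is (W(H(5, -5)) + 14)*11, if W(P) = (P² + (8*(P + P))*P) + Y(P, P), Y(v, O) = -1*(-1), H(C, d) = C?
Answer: 4840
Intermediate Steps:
Y(v, O) = 1
W(P) = 1 + 17*P² (W(P) = (P² + (8*(P + P))*P) + 1 = (P² + (8*(2*P))*P) + 1 = (P² + (16*P)*P) + 1 = (P² + 16*P²) + 1 = 17*P² + 1 = 1 + 17*P²)
(W(H(5, -5)) + 14)*11 = ((1 + 17*5²) + 14)*11 = ((1 + 17*25) + 14)*11 = ((1 + 425) + 14)*11 = (426 + 14)*11 = 440*11 = 4840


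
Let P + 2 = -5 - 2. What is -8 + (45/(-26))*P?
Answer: 197/26 ≈ 7.5769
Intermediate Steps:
P = -9 (P = -2 + (-5 - 2) = -2 - 7 = -9)
-8 + (45/(-26))*P = -8 + (45/(-26))*(-9) = -8 + (45*(-1/26))*(-9) = -8 - 45/26*(-9) = -8 + 405/26 = 197/26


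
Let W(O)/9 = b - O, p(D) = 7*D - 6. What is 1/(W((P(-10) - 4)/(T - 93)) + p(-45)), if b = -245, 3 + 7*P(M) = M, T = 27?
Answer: -154/389127 ≈ -0.00039576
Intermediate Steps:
p(D) = -6 + 7*D
P(M) = -3/7 + M/7
W(O) = -2205 - 9*O (W(O) = 9*(-245 - O) = -2205 - 9*O)
1/(W((P(-10) - 4)/(T - 93)) + p(-45)) = 1/((-2205 - 9*((-3/7 + (1/7)*(-10)) - 4)/(27 - 93)) + (-6 + 7*(-45))) = 1/((-2205 - 9*((-3/7 - 10/7) - 4)/(-66)) + (-6 - 315)) = 1/((-2205 - 9*(-13/7 - 4)*(-1)/66) - 321) = 1/((-2205 - (-369)*(-1)/(7*66)) - 321) = 1/((-2205 - 9*41/462) - 321) = 1/((-2205 - 123/154) - 321) = 1/(-339693/154 - 321) = 1/(-389127/154) = -154/389127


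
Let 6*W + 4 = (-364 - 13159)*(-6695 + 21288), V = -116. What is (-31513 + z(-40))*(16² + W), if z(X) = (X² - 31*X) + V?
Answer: 1893736648641/2 ≈ 9.4687e+11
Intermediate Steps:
W = -65780381/2 (W = -⅔ + ((-364 - 13159)*(-6695 + 21288))/6 = -⅔ + (-13523*14593)/6 = -⅔ + (⅙)*(-197341139) = -⅔ - 197341139/6 = -65780381/2 ≈ -3.2890e+7)
z(X) = -116 + X² - 31*X (z(X) = (X² - 31*X) - 116 = -116 + X² - 31*X)
(-31513 + z(-40))*(16² + W) = (-31513 + (-116 + (-40)² - 31*(-40)))*(16² - 65780381/2) = (-31513 + (-116 + 1600 + 1240))*(256 - 65780381/2) = (-31513 + 2724)*(-65779869/2) = -28789*(-65779869/2) = 1893736648641/2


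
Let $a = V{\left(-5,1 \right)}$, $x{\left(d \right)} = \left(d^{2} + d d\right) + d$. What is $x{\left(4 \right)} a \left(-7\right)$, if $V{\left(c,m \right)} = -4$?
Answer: $1008$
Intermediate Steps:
$x{\left(d \right)} = d + 2 d^{2}$ ($x{\left(d \right)} = \left(d^{2} + d^{2}\right) + d = 2 d^{2} + d = d + 2 d^{2}$)
$a = -4$
$x{\left(4 \right)} a \left(-7\right) = 4 \left(1 + 2 \cdot 4\right) \left(-4\right) \left(-7\right) = 4 \left(1 + 8\right) \left(-4\right) \left(-7\right) = 4 \cdot 9 \left(-4\right) \left(-7\right) = 36 \left(-4\right) \left(-7\right) = \left(-144\right) \left(-7\right) = 1008$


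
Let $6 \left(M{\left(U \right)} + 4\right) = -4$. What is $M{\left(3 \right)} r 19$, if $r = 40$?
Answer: $- \frac{10640}{3} \approx -3546.7$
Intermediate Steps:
$M{\left(U \right)} = - \frac{14}{3}$ ($M{\left(U \right)} = -4 + \frac{1}{6} \left(-4\right) = -4 - \frac{2}{3} = - \frac{14}{3}$)
$M{\left(3 \right)} r 19 = \left(- \frac{14}{3}\right) 40 \cdot 19 = \left(- \frac{560}{3}\right) 19 = - \frac{10640}{3}$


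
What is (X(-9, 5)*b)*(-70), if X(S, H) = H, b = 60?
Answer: -21000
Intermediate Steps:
(X(-9, 5)*b)*(-70) = (5*60)*(-70) = 300*(-70) = -21000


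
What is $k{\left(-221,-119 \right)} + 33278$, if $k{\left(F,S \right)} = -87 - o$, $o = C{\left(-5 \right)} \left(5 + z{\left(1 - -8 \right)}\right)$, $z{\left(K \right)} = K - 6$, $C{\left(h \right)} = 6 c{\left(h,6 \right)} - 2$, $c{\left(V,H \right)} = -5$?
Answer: $33447$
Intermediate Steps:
$C{\left(h \right)} = -32$ ($C{\left(h \right)} = 6 \left(-5\right) - 2 = -30 - 2 = -32$)
$z{\left(K \right)} = -6 + K$ ($z{\left(K \right)} = K - 6 = -6 + K$)
$o = -256$ ($o = - 32 \left(5 + \left(-6 + \left(1 - -8\right)\right)\right) = - 32 \left(5 + \left(-6 + \left(1 + 8\right)\right)\right) = - 32 \left(5 + \left(-6 + 9\right)\right) = - 32 \left(5 + 3\right) = \left(-32\right) 8 = -256$)
$k{\left(F,S \right)} = 169$ ($k{\left(F,S \right)} = -87 - -256 = -87 + 256 = 169$)
$k{\left(-221,-119 \right)} + 33278 = 169 + 33278 = 33447$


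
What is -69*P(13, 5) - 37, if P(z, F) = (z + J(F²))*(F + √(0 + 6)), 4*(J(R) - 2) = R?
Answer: -29473/4 - 5865*√6/4 ≈ -10960.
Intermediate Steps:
J(R) = 2 + R/4
P(z, F) = (F + √6)*(2 + z + F²/4) (P(z, F) = (z + (2 + F²/4))*(F + √(0 + 6)) = (2 + z + F²/4)*(F + √6) = (F + √6)*(2 + z + F²/4))
-69*P(13, 5) - 37 = -69*(5*13 + 13*√6 + (¼)*5*(8 + 5²) + √6*(8 + 5²)/4) - 37 = -69*(65 + 13*√6 + (¼)*5*(8 + 25) + √6*(8 + 25)/4) - 37 = -69*(65 + 13*√6 + (¼)*5*33 + (¼)*√6*33) - 37 = -69*(65 + 13*√6 + 165/4 + 33*√6/4) - 37 = -69*(425/4 + 85*√6/4) - 37 = (-29325/4 - 5865*√6/4) - 37 = -29473/4 - 5865*√6/4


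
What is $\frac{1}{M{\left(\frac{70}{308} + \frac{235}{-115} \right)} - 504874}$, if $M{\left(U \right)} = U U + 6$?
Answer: $- \frac{256036}{129263538687} \approx -1.9807 \cdot 10^{-6}$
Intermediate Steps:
$M{\left(U \right)} = 6 + U^{2}$ ($M{\left(U \right)} = U^{2} + 6 = 6 + U^{2}$)
$\frac{1}{M{\left(\frac{70}{308} + \frac{235}{-115} \right)} - 504874} = \frac{1}{\left(6 + \left(\frac{70}{308} + \frac{235}{-115}\right)^{2}\right) - 504874} = \frac{1}{\left(6 + \left(70 \cdot \frac{1}{308} + 235 \left(- \frac{1}{115}\right)\right)^{2}\right) - 504874} = \frac{1}{\left(6 + \left(\frac{5}{22} - \frac{47}{23}\right)^{2}\right) - 504874} = \frac{1}{\left(6 + \left(- \frac{919}{506}\right)^{2}\right) - 504874} = \frac{1}{\left(6 + \frac{844561}{256036}\right) - 504874} = \frac{1}{\frac{2380777}{256036} - 504874} = \frac{1}{- \frac{129263538687}{256036}} = - \frac{256036}{129263538687}$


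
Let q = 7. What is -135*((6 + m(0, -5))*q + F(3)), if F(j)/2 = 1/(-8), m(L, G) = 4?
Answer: -37665/4 ≈ -9416.3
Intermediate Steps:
F(j) = -¼ (F(j) = 2/(-8) = 2*(-⅛) = -¼)
-135*((6 + m(0, -5))*q + F(3)) = -135*((6 + 4)*7 - ¼) = -135*(10*7 - ¼) = -135*(70 - ¼) = -135*279/4 = -37665/4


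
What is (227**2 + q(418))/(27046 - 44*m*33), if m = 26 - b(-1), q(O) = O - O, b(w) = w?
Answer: -51529/12158 ≈ -4.2383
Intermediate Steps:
q(O) = 0
m = 27 (m = 26 - 1*(-1) = 26 + 1 = 27)
(227**2 + q(418))/(27046 - 44*m*33) = (227**2 + 0)/(27046 - 44*27*33) = (51529 + 0)/(27046 - 1188*33) = 51529/(27046 - 39204) = 51529/(-12158) = 51529*(-1/12158) = -51529/12158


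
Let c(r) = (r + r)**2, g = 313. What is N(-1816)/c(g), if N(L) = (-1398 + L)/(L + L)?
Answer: 1607/711646816 ≈ 2.2581e-6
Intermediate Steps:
N(L) = (-1398 + L)/(2*L) (N(L) = (-1398 + L)/((2*L)) = (-1398 + L)*(1/(2*L)) = (-1398 + L)/(2*L))
c(r) = 4*r**2 (c(r) = (2*r)**2 = 4*r**2)
N(-1816)/c(g) = ((1/2)*(-1398 - 1816)/(-1816))/((4*313**2)) = ((1/2)*(-1/1816)*(-3214))/((4*97969)) = (1607/1816)/391876 = (1607/1816)*(1/391876) = 1607/711646816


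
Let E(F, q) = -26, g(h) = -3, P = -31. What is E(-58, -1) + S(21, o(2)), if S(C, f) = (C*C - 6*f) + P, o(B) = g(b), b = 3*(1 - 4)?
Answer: 402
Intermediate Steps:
b = -9 (b = 3*(-3) = -9)
o(B) = -3
S(C, f) = -31 + C² - 6*f (S(C, f) = (C*C - 6*f) - 31 = (C² - 6*f) - 31 = -31 + C² - 6*f)
E(-58, -1) + S(21, o(2)) = -26 + (-31 + 21² - 6*(-3)) = -26 + (-31 + 441 + 18) = -26 + 428 = 402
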